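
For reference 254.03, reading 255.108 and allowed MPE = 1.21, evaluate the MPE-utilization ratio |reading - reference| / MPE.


e = indication - reference = 255.108 - 254.03 = 1.0780
|e| = 1.0780
ratio = |e| / MPE = 1.0780 / 1.21
ratio = 0.8909

0.8909


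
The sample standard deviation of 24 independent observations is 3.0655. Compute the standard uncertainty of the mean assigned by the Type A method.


u_A = s / sqrt(n)
u_A = 3.0655 / sqrt(24)
u_A = 3.0655 / 4.8989795
u_A = 0.6257

0.6257


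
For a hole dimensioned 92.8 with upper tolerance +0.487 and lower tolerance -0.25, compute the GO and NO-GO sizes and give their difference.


GO = nominal - lower_tol (smallest hole = maximum material condition)
GO = 92.8 - 0.25 = 92.55
NO-GO = nominal + upper_tol (largest hole = least material condition)
NO-GO = 92.8 + 0.487 = 93.287
spread = NO-GO - GO = 93.287 - 92.55 = 0.7370

0.7370


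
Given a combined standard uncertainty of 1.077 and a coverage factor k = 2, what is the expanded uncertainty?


U = k * uc
U = 2 * 1.077
U = 2.1540

2.1540


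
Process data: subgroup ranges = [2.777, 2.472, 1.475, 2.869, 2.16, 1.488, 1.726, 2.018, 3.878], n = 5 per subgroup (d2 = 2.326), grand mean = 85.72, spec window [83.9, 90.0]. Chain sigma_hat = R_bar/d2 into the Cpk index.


R_bar = (2.777 + 2.472 + 1.475 + 2.869 + 2.16 + 1.488 + 1.726 + 2.018 + 3.878) / 9 = 2.3181111
sigma = R_bar / d2 = 2.3181111 / 2.326 = 0.99660838
Cp = (USL - LSL)/(6*sigma) = (90.0 - 83.9)/(6*0.99660838) = 1.0201
Cpu = (90.0 - 85.72)/(3*0.99660838) = 1.4315
Cpl = (85.72 - 83.9)/(3*0.99660838) = 0.6087
Cpk = min(Cpu, Cpl) = 0.6087

0.6087


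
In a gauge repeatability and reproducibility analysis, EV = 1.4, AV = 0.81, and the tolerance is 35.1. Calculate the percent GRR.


GRR = sqrt(EV^2 + AV^2) = sqrt(1.4^2 + 0.81^2) = 1.6174362
%GRR = GRR / tol * 100 = 1.6174362 / 35.1 * 100
%GRR = 4.6081

4.6081


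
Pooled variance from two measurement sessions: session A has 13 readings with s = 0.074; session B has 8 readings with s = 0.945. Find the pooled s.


s_p = sqrt(((n1-1)*s1^2 + (n2-1)*s2^2) / (n1+n2-2))
numerator = (13-1)*0.074^2 + (8-1)*0.945^2 = 0.065712 + 6.251175 = 6.316887
denominator = 13 + 8 - 2 = 19
s_p^2 = 6.316887 / 19 = 0.33246774
s_p = sqrt(0.33246774) = 0.5766

0.5766


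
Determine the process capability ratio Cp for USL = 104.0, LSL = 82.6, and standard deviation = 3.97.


Cp = (USL - LSL) / (6 * sigma)
= (104.0 - 82.6) / (6 * 3.97)
= 21.4000 / 23.8200
= 0.8984

0.8984


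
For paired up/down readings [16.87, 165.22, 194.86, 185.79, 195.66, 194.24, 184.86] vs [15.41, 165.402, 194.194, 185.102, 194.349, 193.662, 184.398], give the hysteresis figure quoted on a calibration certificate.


|16.87 - 15.41| = 1.4600
|165.22 - 165.402| = 0.1820
|194.86 - 194.194| = 0.6660
|185.79 - 185.102| = 0.6880
|195.66 - 194.349| = 1.3110
|194.24 - 193.662| = 0.5780
|184.86 - 184.398| = 0.4620
hysteresis = max(diffs) = 1.4600

1.4600


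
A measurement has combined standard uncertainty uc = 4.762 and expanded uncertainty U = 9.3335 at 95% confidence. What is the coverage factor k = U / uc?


k = U / uc
k = 9.3335 / 4.762
k = 1.96

1.96


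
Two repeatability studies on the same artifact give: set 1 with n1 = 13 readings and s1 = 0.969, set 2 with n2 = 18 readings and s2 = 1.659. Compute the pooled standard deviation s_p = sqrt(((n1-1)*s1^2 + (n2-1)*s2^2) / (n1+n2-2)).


s_p = sqrt(((n1-1)*s1^2 + (n2-1)*s2^2) / (n1+n2-2))
numerator = (13-1)*0.969^2 + (18-1)*1.659^2 = 11.267532 + 46.788777 = 58.056309
denominator = 13 + 18 - 2 = 29
s_p^2 = 58.056309 / 29 = 2.0019417
s_p = sqrt(2.0019417) = 1.4149

1.4149


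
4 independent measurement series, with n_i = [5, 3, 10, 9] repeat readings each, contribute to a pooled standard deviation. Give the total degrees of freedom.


nu = sum_i (n_i - 1)
nu = ((5 - 1) + (3 - 1) + (10 - 1) + (9 - 1))
nu = 4 + 2 + 9 + 8
nu = 23

23


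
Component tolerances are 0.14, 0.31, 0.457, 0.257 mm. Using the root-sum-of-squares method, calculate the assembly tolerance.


RSS = sqrt(0.14^2 + 0.31^2 + 0.457^2 + 0.257^2)
= sqrt(0.390598)
= 0.6250

0.6250


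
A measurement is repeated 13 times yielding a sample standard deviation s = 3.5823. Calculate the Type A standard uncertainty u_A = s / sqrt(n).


u_A = s / sqrt(n)
u_A = 3.5823 / sqrt(13)
u_A = 3.5823 / 3.6055513
u_A = 0.9936

0.9936


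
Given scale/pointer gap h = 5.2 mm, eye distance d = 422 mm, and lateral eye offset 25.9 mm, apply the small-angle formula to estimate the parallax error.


error = h * offset / d
= 5.2 * 25.9 / 422
= 0.3191

0.3191


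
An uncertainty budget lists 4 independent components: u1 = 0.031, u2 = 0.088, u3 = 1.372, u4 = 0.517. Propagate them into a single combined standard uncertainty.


uc = sqrt(0.031^2 + 0.088^2 + 1.372^2 + 0.517^2)
uc = sqrt(2.158378)
uc = 1.4691

1.4691


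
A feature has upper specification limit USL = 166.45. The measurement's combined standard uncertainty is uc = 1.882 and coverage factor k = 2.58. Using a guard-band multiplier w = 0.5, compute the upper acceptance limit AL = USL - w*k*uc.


U = k * uc = 2.58 * 1.882 = 4.85556
guard band g = w * U = 0.5 * 4.85556 = 2.42778
AL = USL - g = 166.45 - 2.42778
AL = 164.0222

164.0222


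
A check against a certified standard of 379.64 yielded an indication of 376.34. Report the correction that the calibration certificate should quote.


Correction = standard - reading
= 379.64 - 376.34
= 3.3000

3.3000


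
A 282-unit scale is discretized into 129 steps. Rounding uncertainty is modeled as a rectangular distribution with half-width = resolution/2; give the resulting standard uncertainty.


resolution = range / divisions
resolution = 282 / 129 = 2.1860465
u_res = resolution / (2*sqrt(3))
u_res = 2.1860465 / 3.4641016
u_res = 0.6311

0.6311


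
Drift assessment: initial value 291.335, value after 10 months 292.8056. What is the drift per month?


rate = (v2 - v1) / months
= (292.8056 - 291.335) / 10
= 1.4706 / 10
= 0.1471

0.1471


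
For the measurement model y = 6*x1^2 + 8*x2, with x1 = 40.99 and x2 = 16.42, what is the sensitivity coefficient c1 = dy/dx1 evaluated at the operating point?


y = 6*x1^2 + 8*x2
dy/dx1 = 2*6*x1
Evaluate at x1 = 40.99: c1 = 12 * 40.99
c1 = 491.8800

491.8800


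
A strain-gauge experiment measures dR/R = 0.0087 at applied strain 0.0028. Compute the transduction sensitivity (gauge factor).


GF = (dR/R) / epsilon
= 0.0087 / 0.0028
= 3.1071

3.1071


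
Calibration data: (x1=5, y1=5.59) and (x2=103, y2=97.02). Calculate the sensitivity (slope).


slope = (y2 - y1) / (x2 - x1)
= (97.02 - 5.59) / (103 - 5)
= 91.4300 / 98
= 0.9330

0.9330


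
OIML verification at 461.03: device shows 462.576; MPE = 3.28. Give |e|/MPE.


e = indication - reference = 462.576 - 461.03 = 1.5460
|e| = 1.5460
ratio = |e| / MPE = 1.5460 / 3.28
ratio = 0.4713

0.4713


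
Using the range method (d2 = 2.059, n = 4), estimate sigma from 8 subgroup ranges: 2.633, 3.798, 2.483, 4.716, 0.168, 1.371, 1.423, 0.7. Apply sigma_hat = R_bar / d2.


R_bar = (2.633 + 3.798 + 2.483 + 4.716 + 0.168 + 1.371 + 1.423 + 0.7) / 8
R_bar = 17.292 / 8 = 2.1615
sigma_hat = R_bar / d2 = 2.1615 / 2.059 = 1.0498

1.0498


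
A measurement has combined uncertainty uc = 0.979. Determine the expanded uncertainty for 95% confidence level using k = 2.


U = k * uc
U = 2 * 0.979
U = 1.9580

1.9580


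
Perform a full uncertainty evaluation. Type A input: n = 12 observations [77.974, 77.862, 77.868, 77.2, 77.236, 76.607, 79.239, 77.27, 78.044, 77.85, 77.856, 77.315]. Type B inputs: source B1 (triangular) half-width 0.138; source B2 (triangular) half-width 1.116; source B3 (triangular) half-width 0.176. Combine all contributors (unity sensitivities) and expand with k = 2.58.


mean = (77.974 + 77.862 + 77.868 + 77.2 + 77.236 + 76.607 + 79.239 + 77.27 + 78.044 + 77.85 + 77.856 + 77.315) / 12 = 77.69341667
s = sqrt(sum((x - mean)^2)/(n-1)) = 0.65057925
u_A = s / sqrt(n) = 0.65057925 / sqrt(12) = 0.18780605
u_B1 = 0.138 / sqrt(6) = 0.056338264
u_B2 = 1.116 / sqrt(6) = 0.45560509
u_B3 = 0.176 / sqrt(6) = 0.071851699
uc = sqrt(0.18780605^2 + 0.056338264^2 + 0.45560509^2 + 0.071851699^2) = 0.50118238
U = k * uc = 2.58 * 0.50118238
U = 1.2931

1.2931


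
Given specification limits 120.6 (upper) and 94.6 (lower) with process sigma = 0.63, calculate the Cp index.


Cp = (USL - LSL) / (6 * sigma)
= (120.6 - 94.6) / (6 * 0.63)
= 26.0000 / 3.7800
= 6.8783

6.8783


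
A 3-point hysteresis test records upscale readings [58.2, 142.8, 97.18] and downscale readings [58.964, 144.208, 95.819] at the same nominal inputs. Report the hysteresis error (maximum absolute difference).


|58.2 - 58.964| = 0.7640
|142.8 - 144.208| = 1.4080
|97.18 - 95.819| = 1.3610
hysteresis = max(diffs) = 1.4080

1.4080


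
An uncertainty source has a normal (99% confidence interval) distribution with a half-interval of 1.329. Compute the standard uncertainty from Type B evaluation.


u_B = half_width / 2.576
u_B = 1.329 / 2.576
u_B = 0.5159

0.5159


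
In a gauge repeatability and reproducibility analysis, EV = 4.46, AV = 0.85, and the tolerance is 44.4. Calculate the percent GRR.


GRR = sqrt(EV^2 + AV^2) = sqrt(4.46^2 + 0.85^2) = 4.5402753
%GRR = GRR / tol * 100 = 4.5402753 / 44.4 * 100
%GRR = 10.2258

10.2258


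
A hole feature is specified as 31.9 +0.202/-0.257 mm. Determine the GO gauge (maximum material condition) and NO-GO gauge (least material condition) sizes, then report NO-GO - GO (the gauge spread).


GO = nominal - lower_tol (smallest hole = maximum material condition)
GO = 31.9 - 0.257 = 31.643
NO-GO = nominal + upper_tol (largest hole = least material condition)
NO-GO = 31.9 + 0.202 = 32.102
spread = NO-GO - GO = 32.102 - 31.643 = 0.4590

0.4590


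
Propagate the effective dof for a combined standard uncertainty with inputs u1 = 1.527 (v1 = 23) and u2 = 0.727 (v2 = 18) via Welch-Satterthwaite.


uc = sqrt(u1^2 + u2^2) = sqrt(1.527^2 + 0.727^2) = 1.6912297
v_eff = uc^4 / (u1^4/v1 + u2^4/v2)
= 1.6912297^4 / (1.527^4/23 + 0.727^4/18)
= 8.1810752 / 0.25190862
v_eff = 32.4764

32.4764


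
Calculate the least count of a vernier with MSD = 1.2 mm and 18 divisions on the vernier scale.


LC = MSD / n_div
= 1.2 / 18
= 0.0667

0.0667


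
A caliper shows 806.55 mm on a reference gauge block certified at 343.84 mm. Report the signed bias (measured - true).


Systematic error = measured - true
= 806.55 - 343.84
= 462.7100

462.7100


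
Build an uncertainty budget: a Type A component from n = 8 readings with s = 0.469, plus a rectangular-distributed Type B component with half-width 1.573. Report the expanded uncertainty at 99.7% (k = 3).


u_A = s / sqrt(n) = 0.469 / sqrt(8) = 0.16581654
u_B = half_width / sqrt(3) = 1.573 / sqrt(3) = 0.90817197
uc = sqrt(u_A^2 + u_B^2) = sqrt(0.16581654^2 + 0.90817197^2) = 0.92318549
U = k * uc = 3 * 0.92318549
U = 2.7696

2.7696


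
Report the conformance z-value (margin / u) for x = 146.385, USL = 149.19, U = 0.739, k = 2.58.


u = U / k = 0.739 / 2.58 = 0.28643411
margin = |USL - x| = |149.19 - 146.385| = 2.805
z = margin / u = 2.805 / 0.28643411
z = 9.7928

9.7928


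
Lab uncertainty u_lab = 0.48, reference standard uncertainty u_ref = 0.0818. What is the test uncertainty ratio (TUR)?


TUR = u_lab / u_ref
= 0.48 / 0.0818
= 5.8680

5.8680


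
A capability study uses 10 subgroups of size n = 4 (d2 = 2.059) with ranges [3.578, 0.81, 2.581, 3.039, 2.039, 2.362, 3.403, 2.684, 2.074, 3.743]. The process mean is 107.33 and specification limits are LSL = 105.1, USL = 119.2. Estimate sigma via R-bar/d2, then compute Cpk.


R_bar = (3.578 + 0.81 + 2.581 + 3.039 + 2.039 + 2.362 + 3.403 + 2.684 + 2.074 + 3.743) / 10 = 2.6313
sigma = R_bar / d2 = 2.6313 / 2.059 = 1.2779505
Cp = (USL - LSL)/(6*sigma) = (119.2 - 105.1)/(6*1.2779505) = 1.8389
Cpu = (119.2 - 107.33)/(3*1.2779505) = 3.0961
Cpl = (107.33 - 105.1)/(3*1.2779505) = 0.5817
Cpk = min(Cpu, Cpl) = 0.5817

0.5817


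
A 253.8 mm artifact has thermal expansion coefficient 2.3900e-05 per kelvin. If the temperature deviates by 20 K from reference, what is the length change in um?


dL = L * alpha * dT
= 253.8 * 2.3900e-05 * 20
= 0.1213164 mm
dL_um = 0.1213164 * 1000 = 121.3164 um

121.3164


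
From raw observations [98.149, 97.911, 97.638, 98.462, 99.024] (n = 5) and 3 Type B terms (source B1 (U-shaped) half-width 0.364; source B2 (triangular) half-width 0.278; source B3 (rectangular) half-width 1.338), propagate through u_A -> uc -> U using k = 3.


mean = (98.149 + 97.911 + 97.638 + 98.462 + 99.024) / 5 = 98.2368
s = sqrt(sum((x - mean)^2)/(n-1)) = 0.53451258
u_A = s / sqrt(n) = 0.53451258 / sqrt(5) = 0.23904129
u_B1 = 0.364 / sqrt(2) = 0.25738687
u_B2 = 0.278 / sqrt(6) = 0.11349302
u_B3 = 1.338 / sqrt(3) = 0.77249466
uc = sqrt(0.23904129^2 + 0.25738687^2 + 0.11349302^2 + 0.77249466^2) = 0.85616436
U = k * uc = 3 * 0.85616436
U = 2.5685

2.5685


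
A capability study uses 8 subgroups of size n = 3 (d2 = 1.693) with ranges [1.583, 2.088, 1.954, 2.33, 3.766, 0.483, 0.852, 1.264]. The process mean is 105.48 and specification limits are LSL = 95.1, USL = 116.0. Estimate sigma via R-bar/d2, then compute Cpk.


R_bar = (1.583 + 2.088 + 1.954 + 2.33 + 3.766 + 0.483 + 0.852 + 1.264) / 8 = 1.79
sigma = R_bar / d2 = 1.79 / 1.693 = 1.0572947
Cp = (USL - LSL)/(6*sigma) = (116.0 - 95.1)/(6*1.0572947) = 3.2946
Cpu = (116.0 - 105.48)/(3*1.0572947) = 3.3166
Cpl = (105.48 - 95.1)/(3*1.0572947) = 3.2725
Cpk = min(Cpu, Cpl) = 3.2725

3.2725


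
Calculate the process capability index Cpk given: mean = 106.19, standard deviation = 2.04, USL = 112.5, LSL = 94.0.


Cpu = (USL - mean) / (3*sigma) = (112.5 - 106.19) / (3*2.04) = 1.0310
Cpl = (mean - LSL) / (3*sigma) = (106.19 - 94.0) / (3*2.04) = 1.9918
Cpk = min(Cpu, Cpl) = 1.0310

1.0310


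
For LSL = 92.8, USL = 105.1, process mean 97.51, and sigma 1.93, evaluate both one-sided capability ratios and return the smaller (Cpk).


Cpu = (USL - mean) / (3*sigma) = (105.1 - 97.51) / (3*1.93) = 1.3109
Cpl = (mean - LSL) / (3*sigma) = (97.51 - 92.8) / (3*1.93) = 0.8135
Cpk = min(Cpu, Cpl) = 0.8135

0.8135


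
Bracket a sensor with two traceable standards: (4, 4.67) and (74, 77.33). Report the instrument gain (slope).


slope = (y2 - y1) / (x2 - x1)
= (77.33 - 4.67) / (74 - 4)
= 72.6600 / 70
= 1.0380

1.0380


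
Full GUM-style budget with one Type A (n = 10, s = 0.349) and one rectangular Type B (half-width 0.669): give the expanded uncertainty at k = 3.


u_A = s / sqrt(n) = 0.349 / sqrt(10) = 0.11036349
u_B = half_width / sqrt(3) = 0.669 / sqrt(3) = 0.38624733
uc = sqrt(u_A^2 + u_B^2) = sqrt(0.11036349^2 + 0.38624733^2) = 0.40170524
U = k * uc = 3 * 0.40170524
U = 1.2051

1.2051


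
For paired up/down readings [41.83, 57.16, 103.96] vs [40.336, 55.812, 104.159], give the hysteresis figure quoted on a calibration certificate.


|41.83 - 40.336| = 1.4940
|57.16 - 55.812| = 1.3480
|103.96 - 104.159| = 0.1990
hysteresis = max(diffs) = 1.4940

1.4940


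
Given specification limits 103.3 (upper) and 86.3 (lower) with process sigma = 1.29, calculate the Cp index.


Cp = (USL - LSL) / (6 * sigma)
= (103.3 - 86.3) / (6 * 1.29)
= 17.0000 / 7.7400
= 2.1964

2.1964


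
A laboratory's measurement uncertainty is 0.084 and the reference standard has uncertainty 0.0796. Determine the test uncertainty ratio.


TUR = u_lab / u_ref
= 0.084 / 0.0796
= 1.0553

1.0553


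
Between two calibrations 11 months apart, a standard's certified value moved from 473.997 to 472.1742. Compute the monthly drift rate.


rate = (v2 - v1) / months
= (472.1742 - 473.997) / 11
= -1.8228 / 11
= -0.1657

-0.1657


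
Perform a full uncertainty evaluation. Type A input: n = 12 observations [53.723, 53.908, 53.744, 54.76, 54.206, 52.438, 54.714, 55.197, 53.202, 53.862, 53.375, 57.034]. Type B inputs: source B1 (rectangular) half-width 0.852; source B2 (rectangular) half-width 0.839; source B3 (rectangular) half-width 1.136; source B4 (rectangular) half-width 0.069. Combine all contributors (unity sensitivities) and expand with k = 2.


mean = (53.723 + 53.908 + 53.744 + 54.76 + 54.206 + 52.438 + 54.714 + 55.197 + 53.202 + 53.862 + 53.375 + 57.034) / 12 = 54.18025
s = sqrt(sum((x - mean)^2)/(n-1)) = 1.1683307
u_A = s / sqrt(n) = 1.1683307 / sqrt(12) = 0.33726802
u_B1 = 0.852 / sqrt(3) = 0.49190243
u_B2 = 0.839 / sqrt(3) = 0.48439688
u_B3 = 1.136 / sqrt(3) = 0.65586991
u_B4 = 0.069 / sqrt(3) = 0.039837169
uc = sqrt(0.33726802^2 + 0.49190243^2 + 0.48439688^2 + 0.65586991^2 + 0.039837169^2) = 1.0109948
U = k * uc = 2 * 1.0109948
U = 2.0220

2.0220


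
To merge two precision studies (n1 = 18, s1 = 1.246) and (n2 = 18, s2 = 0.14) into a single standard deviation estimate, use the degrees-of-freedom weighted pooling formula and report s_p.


s_p = sqrt(((n1-1)*s1^2 + (n2-1)*s2^2) / (n1+n2-2))
numerator = (18-1)*1.246^2 + (18-1)*0.14^2 = 26.392772 + 0.3332 = 26.725972
denominator = 18 + 18 - 2 = 34
s_p^2 = 26.725972 / 34 = 0.786058
s_p = sqrt(0.786058) = 0.8866

0.8866


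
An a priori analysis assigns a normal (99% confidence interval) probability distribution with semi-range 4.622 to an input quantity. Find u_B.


u_B = half_width / 2.576
u_B = 4.622 / 2.576
u_B = 1.7943

1.7943


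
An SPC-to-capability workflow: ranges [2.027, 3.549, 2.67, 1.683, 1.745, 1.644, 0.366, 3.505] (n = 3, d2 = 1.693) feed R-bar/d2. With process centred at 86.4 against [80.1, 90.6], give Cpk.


R_bar = (2.027 + 3.549 + 2.67 + 1.683 + 1.745 + 1.644 + 0.366 + 3.505) / 8 = 2.148625
sigma = R_bar / d2 = 2.148625 / 1.693 = 1.2691229
Cp = (USL - LSL)/(6*sigma) = (90.6 - 80.1)/(6*1.2691229) = 1.3789
Cpu = (90.6 - 86.4)/(3*1.2691229) = 1.1031
Cpl = (86.4 - 80.1)/(3*1.2691229) = 1.6547
Cpk = min(Cpu, Cpl) = 1.1031

1.1031


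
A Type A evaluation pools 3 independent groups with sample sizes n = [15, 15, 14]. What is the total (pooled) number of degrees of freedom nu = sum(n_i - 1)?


nu = sum_i (n_i - 1)
nu = ((15 - 1) + (15 - 1) + (14 - 1))
nu = 14 + 14 + 13
nu = 41

41


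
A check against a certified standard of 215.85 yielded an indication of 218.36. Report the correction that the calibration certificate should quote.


Correction = standard - reading
= 215.85 - 218.36
= -2.5100

-2.5100


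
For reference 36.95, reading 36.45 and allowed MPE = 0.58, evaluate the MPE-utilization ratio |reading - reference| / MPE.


e = indication - reference = 36.45 - 36.95 = -0.5000
|e| = 0.5000
ratio = |e| / MPE = 0.5000 / 0.58
ratio = 0.8621

0.8621


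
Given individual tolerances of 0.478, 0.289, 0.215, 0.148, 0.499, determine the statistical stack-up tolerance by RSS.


RSS = sqrt(0.478^2 + 0.289^2 + 0.215^2 + 0.148^2 + 0.499^2)
= sqrt(0.629135)
= 0.7932

0.7932


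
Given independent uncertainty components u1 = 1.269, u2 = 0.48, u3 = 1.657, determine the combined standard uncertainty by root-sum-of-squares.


uc = sqrt(1.269^2 + 0.48^2 + 1.657^2)
uc = sqrt(4.58641)
uc = 2.1416

2.1416


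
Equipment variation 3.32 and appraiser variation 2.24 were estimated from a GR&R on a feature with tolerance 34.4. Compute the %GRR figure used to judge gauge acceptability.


GRR = sqrt(EV^2 + AV^2) = sqrt(3.32^2 + 2.24^2) = 4.0049969
%GRR = GRR / tol * 100 = 4.0049969 / 34.4 * 100
%GRR = 11.6424

11.6424


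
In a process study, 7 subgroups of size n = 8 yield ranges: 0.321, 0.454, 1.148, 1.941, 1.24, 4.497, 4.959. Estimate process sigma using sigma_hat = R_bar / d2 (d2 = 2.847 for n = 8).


R_bar = (0.321 + 0.454 + 1.148 + 1.941 + 1.24 + 4.497 + 4.959) / 7
R_bar = 14.56 / 7 = 2.08
sigma_hat = R_bar / d2 = 2.08 / 2.847 = 0.7306

0.7306


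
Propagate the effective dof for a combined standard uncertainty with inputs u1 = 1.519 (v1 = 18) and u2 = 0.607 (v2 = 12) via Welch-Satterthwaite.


uc = sqrt(u1^2 + u2^2) = sqrt(1.519^2 + 0.607^2) = 1.6357903
v_eff = uc^4 / (u1^4/v1 + u2^4/v2)
= 1.6357903^4 / (1.519^4/18 + 0.607^4/12)
= 7.1599587 / 0.30708593
v_eff = 23.3158

23.3158


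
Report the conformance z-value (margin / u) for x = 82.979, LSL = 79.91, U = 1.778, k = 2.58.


u = U / k = 1.778 / 2.58 = 0.68914729
margin = |LSL - x| = |79.91 - 82.979| = 3.069
z = margin / u = 3.069 / 0.68914729
z = 4.4533

4.4533


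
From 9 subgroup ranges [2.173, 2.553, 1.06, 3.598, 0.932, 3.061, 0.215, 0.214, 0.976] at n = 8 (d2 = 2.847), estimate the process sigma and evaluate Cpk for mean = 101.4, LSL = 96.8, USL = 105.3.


R_bar = (2.173 + 2.553 + 1.06 + 3.598 + 0.932 + 3.061 + 0.215 + 0.214 + 0.976) / 9 = 1.6424444
sigma = R_bar / d2 = 1.6424444 / 2.847 = 0.57690355
Cp = (USL - LSL)/(6*sigma) = (105.3 - 96.8)/(6*0.57690355) = 2.4556
Cpu = (105.3 - 101.4)/(3*0.57690355) = 2.2534
Cpl = (101.4 - 96.8)/(3*0.57690355) = 2.6579
Cpk = min(Cpu, Cpl) = 2.2534

2.2534


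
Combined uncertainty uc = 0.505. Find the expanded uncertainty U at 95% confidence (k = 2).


U = k * uc
U = 2 * 0.505
U = 1.0100

1.0100


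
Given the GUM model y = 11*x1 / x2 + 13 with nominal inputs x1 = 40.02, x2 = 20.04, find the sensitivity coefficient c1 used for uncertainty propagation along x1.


y = 11*x1 / x2 + 13
dy/dx1 = 11/x2
Evaluate at x2 = 20.04: c1 = 11 / 20.04
c1 = 0.5489

0.5489


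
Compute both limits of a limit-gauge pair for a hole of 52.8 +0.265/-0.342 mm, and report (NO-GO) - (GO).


GO = nominal - lower_tol (smallest hole = maximum material condition)
GO = 52.8 - 0.342 = 52.458
NO-GO = nominal + upper_tol (largest hole = least material condition)
NO-GO = 52.8 + 0.265 = 53.065
spread = NO-GO - GO = 53.065 - 52.458 = 0.6070

0.6070


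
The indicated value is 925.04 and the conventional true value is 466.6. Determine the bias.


Systematic error = measured - true
= 925.04 - 466.6
= 458.4400

458.4400


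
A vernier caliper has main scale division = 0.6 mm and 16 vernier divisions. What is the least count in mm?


LC = MSD / n_div
= 0.6 / 16
= 0.0375

0.0375


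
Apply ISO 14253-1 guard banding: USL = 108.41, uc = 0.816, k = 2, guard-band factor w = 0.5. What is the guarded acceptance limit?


U = k * uc = 2 * 0.816 = 1.632
guard band g = w * U = 0.5 * 1.632 = 0.816
AL = USL - g = 108.41 - 0.816
AL = 107.5940

107.5940


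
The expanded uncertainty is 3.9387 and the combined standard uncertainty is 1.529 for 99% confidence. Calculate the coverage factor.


k = U / uc
k = 3.9387 / 1.529
k = 2.576

2.576


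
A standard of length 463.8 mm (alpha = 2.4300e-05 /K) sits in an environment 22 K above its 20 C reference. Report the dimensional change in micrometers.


dL = L * alpha * dT
= 463.8 * 2.4300e-05 * 22
= 0.2479475 mm
dL_um = 0.2479475 * 1000 = 247.9475 um

247.9475


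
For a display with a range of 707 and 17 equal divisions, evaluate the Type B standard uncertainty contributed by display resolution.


resolution = range / divisions
resolution = 707 / 17 = 41.588235
u_res = resolution / (2*sqrt(3))
u_res = 41.588235 / 3.4641016
u_res = 12.0055

12.0055


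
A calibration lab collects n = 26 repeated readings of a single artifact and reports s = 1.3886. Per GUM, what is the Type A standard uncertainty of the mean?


u_A = s / sqrt(n)
u_A = 1.3886 / sqrt(26)
u_A = 1.3886 / 5.0990195
u_A = 0.2723

0.2723


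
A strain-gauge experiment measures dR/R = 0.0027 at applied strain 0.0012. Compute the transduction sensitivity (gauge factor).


GF = (dR/R) / epsilon
= 0.0027 / 0.0012
= 2.2500

2.2500


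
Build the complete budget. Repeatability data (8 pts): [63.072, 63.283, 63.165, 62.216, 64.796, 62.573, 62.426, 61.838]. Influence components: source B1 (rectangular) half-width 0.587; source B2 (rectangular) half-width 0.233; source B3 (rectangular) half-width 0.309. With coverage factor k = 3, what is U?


mean = (63.072 + 63.283 + 63.165 + 62.216 + 64.796 + 62.573 + 62.426 + 61.838) / 8 = 62.921125
s = sqrt(sum((x - mean)^2)/(n-1)) = 0.90751221
u_A = s / sqrt(n) = 0.90751221 / sqrt(8) = 0.32085402
u_B1 = 0.587 / sqrt(3) = 0.33890461
u_B2 = 0.233 / sqrt(3) = 0.13452261
u_B3 = 0.309 / sqrt(3) = 0.17840123
uc = sqrt(0.32085402^2 + 0.33890461^2 + 0.13452261^2 + 0.17840123^2) = 0.51742339
U = k * uc = 3 * 0.51742339
U = 1.5523

1.5523


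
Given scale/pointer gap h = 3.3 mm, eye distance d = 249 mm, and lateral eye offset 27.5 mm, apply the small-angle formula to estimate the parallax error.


error = h * offset / d
= 3.3 * 27.5 / 249
= 0.3645

0.3645


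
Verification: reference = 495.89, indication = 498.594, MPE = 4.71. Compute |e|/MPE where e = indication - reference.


e = indication - reference = 498.594 - 495.89 = 2.7040
|e| = 2.7040
ratio = |e| / MPE = 2.7040 / 4.71
ratio = 0.5741

0.5741


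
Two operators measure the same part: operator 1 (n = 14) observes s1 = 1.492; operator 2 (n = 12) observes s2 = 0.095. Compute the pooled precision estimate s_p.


s_p = sqrt(((n1-1)*s1^2 + (n2-1)*s2^2) / (n1+n2-2))
numerator = (14-1)*1.492^2 + (12-1)*0.095^2 = 28.938832 + 0.099275 = 29.038107
denominator = 14 + 12 - 2 = 24
s_p^2 = 29.038107 / 24 = 1.2099211
s_p = sqrt(1.2099211) = 1.1000

1.1000


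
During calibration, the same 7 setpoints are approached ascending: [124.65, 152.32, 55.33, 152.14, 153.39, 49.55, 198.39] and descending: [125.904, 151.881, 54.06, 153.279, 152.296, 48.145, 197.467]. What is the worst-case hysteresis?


|124.65 - 125.904| = 1.2540
|152.32 - 151.881| = 0.4390
|55.33 - 54.06| = 1.2700
|152.14 - 153.279| = 1.1390
|153.39 - 152.296| = 1.0940
|49.55 - 48.145| = 1.4050
|198.39 - 197.467| = 0.9230
hysteresis = max(diffs) = 1.4050

1.4050


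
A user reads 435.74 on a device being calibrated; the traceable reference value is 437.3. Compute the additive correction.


Correction = standard - reading
= 437.3 - 435.74
= 1.5600

1.5600


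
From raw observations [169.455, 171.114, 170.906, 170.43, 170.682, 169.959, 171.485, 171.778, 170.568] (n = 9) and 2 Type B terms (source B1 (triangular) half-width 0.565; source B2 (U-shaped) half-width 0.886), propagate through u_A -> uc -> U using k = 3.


mean = (169.455 + 171.114 + 170.906 + 170.43 + 170.682 + 169.959 + 171.485 + 171.778 + 170.568) / 9 = 170.7085556
s = sqrt(sum((x - mean)^2)/(n-1)) = 0.7229485
u_A = s / sqrt(n) = 0.7229485 / sqrt(9) = 0.24098283
u_B1 = 0.565 / sqrt(6) = 0.23066028
u_B2 = 0.886 / sqrt(2) = 0.62649661
uc = sqrt(0.24098283^2 + 0.23066028^2 + 0.62649661^2) = 0.70977101
U = k * uc = 3 * 0.70977101
U = 2.1293

2.1293


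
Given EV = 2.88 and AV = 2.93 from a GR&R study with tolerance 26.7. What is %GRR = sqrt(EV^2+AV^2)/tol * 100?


GRR = sqrt(EV^2 + AV^2) = sqrt(2.88^2 + 2.93^2) = 4.1084425
%GRR = GRR / tol * 100 = 4.1084425 / 26.7 * 100
%GRR = 15.3874

15.3874


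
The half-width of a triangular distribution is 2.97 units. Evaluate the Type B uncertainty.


u_B = half_width / sqrt(6)
u_B = 2.97 / 2.4494897
u_B = 1.2125

1.2125


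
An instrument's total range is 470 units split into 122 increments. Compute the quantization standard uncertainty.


resolution = range / divisions
resolution = 470 / 122 = 3.852459
u_res = resolution / (2*sqrt(3))
u_res = 3.852459 / 3.4641016
u_res = 1.1121

1.1121


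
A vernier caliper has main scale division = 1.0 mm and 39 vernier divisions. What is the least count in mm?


LC = MSD / n_div
= 1.0 / 39
= 0.0256

0.0256


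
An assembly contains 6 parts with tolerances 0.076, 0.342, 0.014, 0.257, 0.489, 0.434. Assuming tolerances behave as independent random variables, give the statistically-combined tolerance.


RSS = sqrt(0.076^2 + 0.342^2 + 0.014^2 + 0.257^2 + 0.489^2 + 0.434^2)
= sqrt(0.616462)
= 0.7852

0.7852


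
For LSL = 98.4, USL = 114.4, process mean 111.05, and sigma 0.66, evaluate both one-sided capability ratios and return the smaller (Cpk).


Cpu = (USL - mean) / (3*sigma) = (114.4 - 111.05) / (3*0.66) = 1.6919
Cpl = (mean - LSL) / (3*sigma) = (111.05 - 98.4) / (3*0.66) = 6.3889
Cpk = min(Cpu, Cpl) = 1.6919

1.6919


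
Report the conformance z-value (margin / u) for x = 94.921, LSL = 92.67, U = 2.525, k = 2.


u = U / k = 2.525 / 2 = 1.2625
margin = |LSL - x| = |92.67 - 94.921| = 2.251
z = margin / u = 2.251 / 1.2625
z = 1.7830

1.7830


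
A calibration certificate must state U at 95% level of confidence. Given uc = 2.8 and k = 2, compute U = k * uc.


U = k * uc
U = 2 * 2.8
U = 5.6000

5.6000


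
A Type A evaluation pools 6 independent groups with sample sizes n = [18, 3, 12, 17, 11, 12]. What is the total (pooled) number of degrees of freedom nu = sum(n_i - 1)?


nu = sum_i (n_i - 1)
nu = ((18 - 1) + (3 - 1) + (12 - 1) + (17 - 1) + (11 - 1) + (12 - 1))
nu = 17 + 2 + 11 + 16 + 10 + 11
nu = 67

67


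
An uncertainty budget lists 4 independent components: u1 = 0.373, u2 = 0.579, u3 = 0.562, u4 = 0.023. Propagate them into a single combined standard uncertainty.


uc = sqrt(0.373^2 + 0.579^2 + 0.562^2 + 0.023^2)
uc = sqrt(0.790743)
uc = 0.8892

0.8892


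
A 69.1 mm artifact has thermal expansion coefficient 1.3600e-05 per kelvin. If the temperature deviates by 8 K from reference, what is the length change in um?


dL = L * alpha * dT
= 69.1 * 1.3600e-05 * 8
= 0.0075181 mm
dL_um = 0.0075181 * 1000 = 7.5181 um

7.5181


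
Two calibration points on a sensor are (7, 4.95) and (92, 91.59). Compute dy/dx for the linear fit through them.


slope = (y2 - y1) / (x2 - x1)
= (91.59 - 4.95) / (92 - 7)
= 86.6400 / 85
= 1.0193

1.0193


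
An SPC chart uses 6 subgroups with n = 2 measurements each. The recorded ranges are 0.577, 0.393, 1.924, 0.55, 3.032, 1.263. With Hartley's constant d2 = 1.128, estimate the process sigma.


R_bar = (0.577 + 0.393 + 1.924 + 0.55 + 3.032 + 1.263) / 6
R_bar = 7.739 / 6 = 1.2898333
sigma_hat = R_bar / d2 = 1.2898333 / 1.128 = 1.1435

1.1435


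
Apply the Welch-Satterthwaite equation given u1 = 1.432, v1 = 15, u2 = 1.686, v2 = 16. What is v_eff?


uc = sqrt(u1^2 + u2^2) = sqrt(1.432^2 + 1.686^2) = 2.2120624
v_eff = uc^4 / (u1^4/v1 + u2^4/v2)
= 2.2120624^4 / (1.432^4/15 + 1.686^4/16)
= 23.943603 / 0.78535925
v_eff = 30.4875

30.4875


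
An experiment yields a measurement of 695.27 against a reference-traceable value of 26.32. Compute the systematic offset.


Systematic error = measured - true
= 695.27 - 26.32
= 668.9500

668.9500


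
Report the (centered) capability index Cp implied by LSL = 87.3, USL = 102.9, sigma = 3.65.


Cp = (USL - LSL) / (6 * sigma)
= (102.9 - 87.3) / (6 * 3.65)
= 15.6000 / 21.9000
= 0.7123

0.7123


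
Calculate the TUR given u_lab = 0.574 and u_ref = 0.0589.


TUR = u_lab / u_ref
= 0.574 / 0.0589
= 9.7453

9.7453


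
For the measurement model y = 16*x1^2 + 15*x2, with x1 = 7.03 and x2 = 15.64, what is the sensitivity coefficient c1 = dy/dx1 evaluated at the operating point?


y = 16*x1^2 + 15*x2
dy/dx1 = 2*16*x1
Evaluate at x1 = 7.03: c1 = 32 * 7.03
c1 = 224.9600

224.9600


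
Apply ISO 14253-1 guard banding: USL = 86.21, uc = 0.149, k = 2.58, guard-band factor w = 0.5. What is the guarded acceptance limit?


U = k * uc = 2.58 * 0.149 = 0.38442
guard band g = w * U = 0.5 * 0.38442 = 0.19221
AL = USL - g = 86.21 - 0.19221
AL = 86.0178

86.0178


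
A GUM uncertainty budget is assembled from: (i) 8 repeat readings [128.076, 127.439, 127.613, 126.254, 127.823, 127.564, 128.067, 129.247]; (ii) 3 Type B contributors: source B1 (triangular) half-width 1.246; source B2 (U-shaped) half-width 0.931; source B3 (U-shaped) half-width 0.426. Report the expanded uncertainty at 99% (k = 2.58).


mean = (128.076 + 127.439 + 127.613 + 126.254 + 127.823 + 127.564 + 128.067 + 129.247) / 8 = 127.760375
s = sqrt(sum((x - mean)^2)/(n-1)) = 0.83155138
u_A = s / sqrt(n) = 0.83155138 / sqrt(8) = 0.29399781
u_B1 = 1.246 / sqrt(6) = 0.50867737
u_B2 = 0.931 / sqrt(2) = 0.65831641
u_B3 = 0.426 / sqrt(2) = 0.30122749
uc = sqrt(0.29399781^2 + 0.50867737^2 + 0.65831641^2 + 0.30122749^2) = 0.93236574
U = k * uc = 2.58 * 0.93236574
U = 2.4055

2.4055


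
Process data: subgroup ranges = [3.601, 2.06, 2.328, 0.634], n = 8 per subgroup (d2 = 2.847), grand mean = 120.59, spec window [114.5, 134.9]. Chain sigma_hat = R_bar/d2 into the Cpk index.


R_bar = (3.601 + 2.06 + 2.328 + 0.634) / 4 = 2.15575
sigma = R_bar / d2 = 2.15575 / 2.847 = 0.75720056
Cp = (USL - LSL)/(6*sigma) = (134.9 - 114.5)/(6*0.75720056) = 4.4902
Cpu = (134.9 - 120.59)/(3*0.75720056) = 6.2995
Cpl = (120.59 - 114.5)/(3*0.75720056) = 2.6809
Cpk = min(Cpu, Cpl) = 2.6809

2.6809


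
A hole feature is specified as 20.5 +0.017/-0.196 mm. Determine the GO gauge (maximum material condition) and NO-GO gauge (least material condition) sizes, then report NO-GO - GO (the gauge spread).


GO = nominal - lower_tol (smallest hole = maximum material condition)
GO = 20.5 - 0.196 = 20.304
NO-GO = nominal + upper_tol (largest hole = least material condition)
NO-GO = 20.5 + 0.017 = 20.517
spread = NO-GO - GO = 20.517 - 20.304 = 0.2130

0.2130


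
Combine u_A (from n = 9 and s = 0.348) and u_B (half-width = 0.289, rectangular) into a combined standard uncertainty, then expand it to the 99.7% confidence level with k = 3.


u_A = s / sqrt(n) = 0.348 / sqrt(9) = 0.116
u_B = half_width / sqrt(3) = 0.289 / sqrt(3) = 0.16685423
uc = sqrt(u_A^2 + u_B^2) = sqrt(0.116^2 + 0.16685423^2) = 0.20321499
U = k * uc = 3 * 0.20321499
U = 0.6096

0.6096


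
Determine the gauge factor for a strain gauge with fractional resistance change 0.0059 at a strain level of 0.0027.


GF = (dR/R) / epsilon
= 0.0059 / 0.0027
= 2.1852

2.1852


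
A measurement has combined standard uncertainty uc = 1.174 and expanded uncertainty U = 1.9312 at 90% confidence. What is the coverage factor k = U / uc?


k = U / uc
k = 1.9312 / 1.174
k = 1.645

1.645


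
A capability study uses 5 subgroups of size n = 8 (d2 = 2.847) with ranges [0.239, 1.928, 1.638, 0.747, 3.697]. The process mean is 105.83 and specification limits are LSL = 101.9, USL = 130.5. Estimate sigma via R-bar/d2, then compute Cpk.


R_bar = (0.239 + 1.928 + 1.638 + 0.747 + 3.697) / 5 = 1.6498
sigma = R_bar / d2 = 1.6498 / 2.847 = 0.57948718
Cp = (USL - LSL)/(6*sigma) = (130.5 - 101.9)/(6*0.57948718) = 8.2257
Cpu = (130.5 - 105.83)/(3*0.57948718) = 14.1907
Cpl = (105.83 - 101.9)/(3*0.57948718) = 2.2606
Cpk = min(Cpu, Cpl) = 2.2606

2.2606


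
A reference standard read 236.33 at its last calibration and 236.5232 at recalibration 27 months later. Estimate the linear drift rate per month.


rate = (v2 - v1) / months
= (236.5232 - 236.33) / 27
= 0.1932 / 27
= 0.0072

0.0072


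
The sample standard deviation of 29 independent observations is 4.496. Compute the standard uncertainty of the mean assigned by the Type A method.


u_A = s / sqrt(n)
u_A = 4.496 / sqrt(29)
u_A = 4.496 / 5.3851648
u_A = 0.8349

0.8349


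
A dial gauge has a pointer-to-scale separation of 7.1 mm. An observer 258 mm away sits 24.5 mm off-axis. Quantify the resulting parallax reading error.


error = h * offset / d
= 7.1 * 24.5 / 258
= 0.6742

0.6742


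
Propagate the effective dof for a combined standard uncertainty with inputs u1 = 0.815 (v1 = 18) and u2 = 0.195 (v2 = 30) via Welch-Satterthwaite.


uc = sqrt(u1^2 + u2^2) = sqrt(0.815^2 + 0.195^2) = 0.83800358
v_eff = uc^4 / (u1^4/v1 + u2^4/v2)
= 0.83800358^4 / (0.815^4/18 + 0.195^4/30)
= 0.49315506 / 0.024559022
v_eff = 20.0804

20.0804


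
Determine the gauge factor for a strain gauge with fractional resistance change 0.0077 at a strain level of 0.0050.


GF = (dR/R) / epsilon
= 0.0077 / 0.0050
= 1.5400

1.5400


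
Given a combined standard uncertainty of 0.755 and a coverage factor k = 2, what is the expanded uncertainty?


U = k * uc
U = 2 * 0.755
U = 1.5100

1.5100


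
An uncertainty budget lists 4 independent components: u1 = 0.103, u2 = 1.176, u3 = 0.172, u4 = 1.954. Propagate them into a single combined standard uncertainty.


uc = sqrt(0.103^2 + 1.176^2 + 0.172^2 + 1.954^2)
uc = sqrt(5.241285)
uc = 2.2894

2.2894


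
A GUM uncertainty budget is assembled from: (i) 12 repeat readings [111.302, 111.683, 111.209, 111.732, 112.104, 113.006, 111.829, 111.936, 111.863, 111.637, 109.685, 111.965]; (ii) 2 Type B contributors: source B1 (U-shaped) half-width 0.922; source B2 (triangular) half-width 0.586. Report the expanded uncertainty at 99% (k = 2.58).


mean = (111.302 + 111.683 + 111.209 + 111.732 + 112.104 + 113.006 + 111.829 + 111.936 + 111.863 + 111.637 + 109.685 + 111.965) / 12 = 111.6625833
s = sqrt(sum((x - mean)^2)/(n-1)) = 0.76788819
u_A = s / sqrt(n) = 0.76788819 / sqrt(12) = 0.22167023
u_B1 = 0.922 / sqrt(2) = 0.65195245
u_B2 = 0.586 / sqrt(6) = 0.2392335
uc = sqrt(0.22167023^2 + 0.65195245^2 + 0.2392335^2) = 0.72898035
U = k * uc = 2.58 * 0.72898035
U = 1.8808

1.8808


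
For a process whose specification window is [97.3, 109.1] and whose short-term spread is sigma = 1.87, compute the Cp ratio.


Cp = (USL - LSL) / (6 * sigma)
= (109.1 - 97.3) / (6 * 1.87)
= 11.8000 / 11.2200
= 1.0517

1.0517


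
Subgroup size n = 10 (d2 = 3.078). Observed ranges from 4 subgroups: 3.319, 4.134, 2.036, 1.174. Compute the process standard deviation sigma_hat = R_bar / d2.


R_bar = (3.319 + 4.134 + 2.036 + 1.174) / 4
R_bar = 10.663 / 4 = 2.66575
sigma_hat = R_bar / d2 = 2.66575 / 3.078 = 0.8661

0.8661


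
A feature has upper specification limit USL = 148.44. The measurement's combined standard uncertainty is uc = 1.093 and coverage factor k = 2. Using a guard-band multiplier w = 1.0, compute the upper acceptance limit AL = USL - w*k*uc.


U = k * uc = 2 * 1.093 = 2.186
guard band g = w * U = 1.0 * 2.186 = 2.186
AL = USL - g = 148.44 - 2.186
AL = 146.2540

146.2540


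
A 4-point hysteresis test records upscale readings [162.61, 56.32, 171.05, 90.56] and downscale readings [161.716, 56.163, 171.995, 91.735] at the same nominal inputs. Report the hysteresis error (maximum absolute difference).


|162.61 - 161.716| = 0.8940
|56.32 - 56.163| = 0.1570
|171.05 - 171.995| = 0.9450
|90.56 - 91.735| = 1.1750
hysteresis = max(diffs) = 1.1750

1.1750


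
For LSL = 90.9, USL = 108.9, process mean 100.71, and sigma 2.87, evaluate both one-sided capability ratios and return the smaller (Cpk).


Cpu = (USL - mean) / (3*sigma) = (108.9 - 100.71) / (3*2.87) = 0.9512
Cpl = (mean - LSL) / (3*sigma) = (100.71 - 90.9) / (3*2.87) = 1.1394
Cpk = min(Cpu, Cpl) = 0.9512

0.9512


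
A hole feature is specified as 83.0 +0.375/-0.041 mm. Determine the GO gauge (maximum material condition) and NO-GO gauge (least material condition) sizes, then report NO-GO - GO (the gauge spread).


GO = nominal - lower_tol (smallest hole = maximum material condition)
GO = 83.0 - 0.041 = 82.959
NO-GO = nominal + upper_tol (largest hole = least material condition)
NO-GO = 83.0 + 0.375 = 83.375
spread = NO-GO - GO = 83.375 - 82.959 = 0.4160

0.4160


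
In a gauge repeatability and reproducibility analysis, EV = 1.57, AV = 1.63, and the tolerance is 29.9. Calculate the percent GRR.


GRR = sqrt(EV^2 + AV^2) = sqrt(1.57^2 + 1.63^2) = 2.2631394
%GRR = GRR / tol * 100 = 2.2631394 / 29.9 * 100
%GRR = 7.5690

7.5690


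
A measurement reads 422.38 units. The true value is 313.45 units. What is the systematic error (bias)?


Systematic error = measured - true
= 422.38 - 313.45
= 108.9300

108.9300


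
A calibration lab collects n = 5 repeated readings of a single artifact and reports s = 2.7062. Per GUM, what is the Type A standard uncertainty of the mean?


u_A = s / sqrt(n)
u_A = 2.7062 / sqrt(5)
u_A = 2.7062 / 2.236068
u_A = 1.2102

1.2102


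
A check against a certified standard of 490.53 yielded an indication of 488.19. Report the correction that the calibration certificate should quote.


Correction = standard - reading
= 490.53 - 488.19
= 2.3400

2.3400


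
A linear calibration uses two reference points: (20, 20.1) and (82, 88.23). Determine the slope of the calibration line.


slope = (y2 - y1) / (x2 - x1)
= (88.23 - 20.1) / (82 - 20)
= 68.1300 / 62
= 1.0989

1.0989
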